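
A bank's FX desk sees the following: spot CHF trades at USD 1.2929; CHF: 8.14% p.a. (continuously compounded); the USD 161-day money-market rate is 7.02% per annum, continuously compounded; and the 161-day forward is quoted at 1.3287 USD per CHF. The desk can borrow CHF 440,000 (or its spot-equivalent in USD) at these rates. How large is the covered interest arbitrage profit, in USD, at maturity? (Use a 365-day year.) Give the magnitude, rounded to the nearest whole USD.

T = 161/365 years.
Route A — deposit CHF, sell forward: 440,000 × 1.03655758 × 1.3287 = USD 606,000.58.
Route B — convert at spot, deposit USD: 440,000 × 1.2929 × 1.03144933 = USD 586,766.77.
The quoted forward overvalues CHF, so borrow USD, buy CHF at spot, deposit the CHF at 8.14%, and sell the proceeds forward at 1.3287.
The gap between the two covered legs is USD 19,234.

USD 19,234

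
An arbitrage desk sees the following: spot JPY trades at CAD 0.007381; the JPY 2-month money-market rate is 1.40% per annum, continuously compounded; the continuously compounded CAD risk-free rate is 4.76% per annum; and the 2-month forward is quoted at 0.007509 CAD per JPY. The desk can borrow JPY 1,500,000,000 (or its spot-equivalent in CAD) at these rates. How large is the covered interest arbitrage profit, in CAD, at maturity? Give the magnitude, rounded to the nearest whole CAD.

T = 2/12 years.
Route A — deposit JPY, sell forward: 1,500,000,000 × 1.0023360577 × 0.007509 = CAD 11,289,812.19.
Route B — convert at spot, deposit CAD: 1,500,000,000 × 0.007381 × 1.0079648856 = CAD 11,159,683.23.
The quoted forward overvalues JPY, so borrow CAD, buy JPY at spot, deposit the JPY at 1.40%, and sell the proceeds forward at 0.007509.
Arbitrage profit = |11,289,812.19 − 11,159,683.23| = CAD 130,129.

CAD 130,129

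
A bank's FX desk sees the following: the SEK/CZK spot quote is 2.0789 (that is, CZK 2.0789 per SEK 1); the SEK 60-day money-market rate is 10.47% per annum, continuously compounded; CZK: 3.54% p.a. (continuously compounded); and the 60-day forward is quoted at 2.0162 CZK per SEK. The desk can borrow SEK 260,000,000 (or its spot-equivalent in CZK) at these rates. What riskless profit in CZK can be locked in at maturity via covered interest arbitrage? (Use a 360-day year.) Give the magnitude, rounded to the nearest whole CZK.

T = 60/360 years.
Route A — deposit SEK, sell forward: 260,000,000 × 1.01760314072 × 2.0162 = CZK 533,439,777.60.
Route B — convert at spot, deposit CZK: 260,000,000 × 2.0789 × 1.00591743928 = CZK 543,712,458.77.
The quoted forward undervalues SEK, so borrow SEK, convert to CZK at spot, deposit the CZK at 3.54%, and buy SEK forward at 2.0162 to cover the loan.
Profit = 543,712,458.77 − 533,439,777.60 = CZK 10,272,681.

CZK 10,272,681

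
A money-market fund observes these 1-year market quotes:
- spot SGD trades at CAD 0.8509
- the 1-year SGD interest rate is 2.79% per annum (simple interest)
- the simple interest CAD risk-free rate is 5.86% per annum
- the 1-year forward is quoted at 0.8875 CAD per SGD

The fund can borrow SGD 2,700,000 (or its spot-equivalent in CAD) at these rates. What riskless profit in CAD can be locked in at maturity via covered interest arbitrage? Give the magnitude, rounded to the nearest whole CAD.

CAD 31,046

T = 1 year.
Route A — deposit SGD, sell forward: 2,700,000 × 1.027900 × 0.8875 = CAD 2,463,105.38.
Route B — convert at spot, deposit CAD: 2,700,000 × 0.8509 × 1.058600 = CAD 2,432,059.40.
The quoted forward overvalues SGD, so borrow CAD, buy SGD at spot, deposit the SGD at 2.79%, and sell the proceeds forward at 0.8875.
Arbitrage profit = |2,463,105.38 − 2,432,059.40| = CAD 31,046.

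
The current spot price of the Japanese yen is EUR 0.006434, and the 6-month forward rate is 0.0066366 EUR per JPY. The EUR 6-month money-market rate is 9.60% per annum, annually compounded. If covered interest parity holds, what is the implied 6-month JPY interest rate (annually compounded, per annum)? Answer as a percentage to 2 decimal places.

3.01%

T = 6/12 years.
By CIP, F/S equals the EUR-to-JPY growth ratio: 0.0066366/0.006434 = 1.0314890.
EUR growth factor: (1 + 0.0960)^(6/12) = 1.0469002.
Hence g_JPY = 1.0149407.
Annualise: 1.0149407^(12/6) − 1 = 0.030105 = 3.01%.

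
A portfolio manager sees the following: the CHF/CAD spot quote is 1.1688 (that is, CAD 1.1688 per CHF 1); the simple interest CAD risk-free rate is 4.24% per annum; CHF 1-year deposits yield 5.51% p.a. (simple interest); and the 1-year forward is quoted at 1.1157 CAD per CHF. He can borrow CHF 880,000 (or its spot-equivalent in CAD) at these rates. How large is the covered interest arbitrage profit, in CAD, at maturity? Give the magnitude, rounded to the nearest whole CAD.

T = 1 year.
Invest the CHF and cover forward: 880,000 × 1.055100 × 1.1157 = CAD 1,035,914.06.
Convert at spot and invest in CAD: 880,000 × 1.1688 × 1.042400 = CAD 1,072,154.27.
The quoted forward undervalues CHF, so borrow CHF, convert to CAD at spot, deposit the CAD at 4.24%, and buy CHF forward at 1.1157 to cover the loan.
Arbitrage profit = |1,035,914.06 − 1,072,154.27| = CAD 36,240.

CAD 36,240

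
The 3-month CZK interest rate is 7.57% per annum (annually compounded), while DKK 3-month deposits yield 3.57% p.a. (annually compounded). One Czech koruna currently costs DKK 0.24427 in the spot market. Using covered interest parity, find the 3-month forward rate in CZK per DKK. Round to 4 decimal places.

4.1328

T = 3/12 years.
Growth of 1 DKK over T: (1 + 0.0357)^(3/12) = 1.0088079.
Growth of 1 CZK over T: (1 + 0.0757)^(3/12) = 1.0184103.
Forward (DKK per CZK) = 0.24427 × 1.0088079 / 1.0184103 = 0.2419668.
Invert for CZK per DKK: 1 / 0.2419668 = 4.1328.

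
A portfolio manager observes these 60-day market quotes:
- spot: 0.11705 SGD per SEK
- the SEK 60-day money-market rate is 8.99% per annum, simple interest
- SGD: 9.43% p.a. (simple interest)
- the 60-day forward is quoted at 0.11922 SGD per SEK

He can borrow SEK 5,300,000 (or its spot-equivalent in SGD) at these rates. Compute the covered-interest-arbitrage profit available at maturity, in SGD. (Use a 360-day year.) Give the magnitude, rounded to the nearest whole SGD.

T = 60/360 years.
Route A — deposit SEK, sell forward: 5,300,000 × 1.01498333 × 0.11922 = SGD 641,333.46.
Route B — convert at spot, deposit SGD: 5,300,000 × 0.11705 × 1.01571667 = SGD 630,115.07.
The quoted forward overvalues SEK, so borrow SGD, buy SEK at spot, deposit the SEK at 8.99%, and sell the proceeds forward at 0.11922.
Arbitrage profit = |641,333.46 − 630,115.07| = SGD 11,218.

SGD 11,218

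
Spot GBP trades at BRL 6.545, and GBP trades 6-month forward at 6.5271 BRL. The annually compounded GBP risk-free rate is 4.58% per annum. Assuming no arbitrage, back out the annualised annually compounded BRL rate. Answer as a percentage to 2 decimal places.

T = 6/12 years.
F/S = 6.5271/6.545 = 0.9972651 = (growth of BRL) / (growth of GBP).
The GBP side grows by (1 + 0.0458)^(6/12) = 1.0226436.
So the BRL growth factor = 1.0198468.
r = 1.0198468^(12/6) − 1 = 0.040087 → 4.01%.

4.01%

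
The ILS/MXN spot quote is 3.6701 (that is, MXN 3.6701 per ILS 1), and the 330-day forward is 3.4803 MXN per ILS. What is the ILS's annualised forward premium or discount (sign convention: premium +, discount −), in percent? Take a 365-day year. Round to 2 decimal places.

-5.72%

T = 330/365 years.
Period premium: (3.4803 − 3.6701)/3.6701 = -0.0517152.
×(1/T) gives -5.72% p.a.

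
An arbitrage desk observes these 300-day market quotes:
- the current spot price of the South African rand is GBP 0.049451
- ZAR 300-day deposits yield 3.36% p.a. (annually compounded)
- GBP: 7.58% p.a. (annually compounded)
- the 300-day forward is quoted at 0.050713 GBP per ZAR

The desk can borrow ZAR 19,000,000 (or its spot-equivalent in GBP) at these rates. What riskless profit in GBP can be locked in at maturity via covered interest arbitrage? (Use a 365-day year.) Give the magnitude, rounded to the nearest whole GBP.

T = 300/365 years.
Keep in ZAR, deliver into the forward: 19,000,000·1.02753489·0.050713 = GBP 990,078.16.
Swap to GBP now, deposit: 19,000,000·0.049451·1.0618929 = GBP 997,721.65.
The quoted forward undervalues ZAR, so borrow ZAR, convert to GBP at spot, deposit the GBP at 7.58%, and buy ZAR forward at 0.050713 to cover the loan.
The gap between the two covered legs is GBP 7,643.

GBP 7,643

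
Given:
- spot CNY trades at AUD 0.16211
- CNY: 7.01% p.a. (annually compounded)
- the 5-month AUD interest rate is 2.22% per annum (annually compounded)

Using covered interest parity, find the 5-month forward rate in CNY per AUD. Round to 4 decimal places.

T = 5/12 years.
AUD accumulates by (1 + 0.0222)^(5/12) = 1.0091908.
Growth of 1 CNY over T: (1 + 0.0701)^(5/12) = 1.0286323.
CIP: F = S · (grow AUD)/(grow CNY) = 0.16211 × 1.0091908/1.0286323 = 0.1590461 AUD per CNY.
Quoted the other way: 1/0.1590461 = 6.2875 CNY per AUD.

6.2875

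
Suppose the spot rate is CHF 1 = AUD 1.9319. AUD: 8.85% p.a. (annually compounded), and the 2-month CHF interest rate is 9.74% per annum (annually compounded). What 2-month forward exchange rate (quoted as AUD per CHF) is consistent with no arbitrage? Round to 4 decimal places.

1.9293

T = 2/12 years.
Growth of 1 AUD over T: (1 + 0.0885)^(2/12) = 1.0142338.
CHF accumulates by (1 + 0.0974)^(2/12) = 1.0156112.
Forward (AUD per CHF) = 1.9319 × 1.0142338 / 1.0156112 = 1.929280.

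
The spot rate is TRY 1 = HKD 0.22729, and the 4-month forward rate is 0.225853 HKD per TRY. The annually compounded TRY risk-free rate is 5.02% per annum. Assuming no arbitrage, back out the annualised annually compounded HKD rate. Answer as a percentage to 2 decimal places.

3.04%

T = 4/12 years.
CIP gives F = S · g_HKD/g_TRY, so g_HKD/g_TRY = 0.225853/0.22729 = 0.9936777.
The TRY side grows by (1 + 0.0502)^(4/12) = 1.0164609.
So the HKD growth factor = 1.0100345.
Annualise: 1.0100345^(12/4) − 1 = 0.030407 = 3.04%.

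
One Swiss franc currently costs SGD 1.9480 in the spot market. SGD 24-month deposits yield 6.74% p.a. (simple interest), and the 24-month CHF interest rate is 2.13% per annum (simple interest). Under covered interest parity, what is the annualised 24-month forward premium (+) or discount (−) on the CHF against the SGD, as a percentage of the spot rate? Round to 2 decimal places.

T = 2 years.
No-arbitrage forward: 1.948 × 1.134800 / 1.042600 = 2.1202670 SGD/CHF.
(F − S)/S ÷ T = (2.1202670 − 1.948)/1.948/2 = 0.044216 → 4.42%.

+4.42%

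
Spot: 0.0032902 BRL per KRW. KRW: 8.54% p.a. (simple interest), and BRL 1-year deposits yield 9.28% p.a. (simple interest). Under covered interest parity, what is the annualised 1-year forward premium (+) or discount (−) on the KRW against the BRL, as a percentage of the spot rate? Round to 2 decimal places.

+0.68%

T = 1 year.
F = S · g_BRL/g_KRW = 0.0032902 × 1.092800/1.085400 = 0.0033126318.
(F − S)/S ÷ T = (0.0033126318 − 0.0032902)/0.0032902/1 = 0.006818 → 0.68%.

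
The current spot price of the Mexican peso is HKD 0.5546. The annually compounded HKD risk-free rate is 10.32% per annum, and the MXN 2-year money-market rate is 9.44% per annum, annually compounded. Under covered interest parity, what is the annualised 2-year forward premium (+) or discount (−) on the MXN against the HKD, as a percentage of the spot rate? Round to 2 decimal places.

+0.81%

T = 2 years.
F = S · g_HKD/g_MXN = 0.5546 × 1.2170502/1.1977114 = 0.5635548.
(F − S)/S ÷ T = (0.5635548 − 0.5546)/0.5546/2 = 0.008073 → 0.81%.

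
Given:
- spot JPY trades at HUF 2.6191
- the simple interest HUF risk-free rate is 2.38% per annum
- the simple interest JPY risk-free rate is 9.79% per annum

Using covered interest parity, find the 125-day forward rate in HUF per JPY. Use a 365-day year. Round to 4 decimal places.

2.5548

T = 125/365 years.
Growth of 1 HUF over T: 1 + 0.0238×125/365 = 1.0081507.
JPY growth factor: 1 + 0.0979×125/365 = 1.0335274.
CIP: F = S · (grow HUF)/(grow JPY) = 2.6191 × 1.0081507/1.0335274 = 2.554792 HUF per JPY.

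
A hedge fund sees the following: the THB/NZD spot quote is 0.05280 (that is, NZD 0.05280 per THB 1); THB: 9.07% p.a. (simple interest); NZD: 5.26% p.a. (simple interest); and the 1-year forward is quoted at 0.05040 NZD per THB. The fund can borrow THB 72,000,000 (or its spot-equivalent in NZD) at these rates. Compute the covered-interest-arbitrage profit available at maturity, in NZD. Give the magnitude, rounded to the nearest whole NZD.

NZD 43,632

T = 1 year.
Route A — deposit THB, sell forward: 72,000,000 × 1.090700 × 0.05040 = NZD 3,957,932.16.
Route B — convert at spot, deposit NZD: 72,000,000 × 0.05280 × 1.052600 = NZD 4,001,564.16.
The quoted forward undervalues THB, so borrow THB, convert to NZD at spot, deposit the NZD at 5.26%, and buy THB forward at 0.05040 to cover the loan.
Profit = 4,001,564.16 − 3,957,932.16 = NZD 43,632.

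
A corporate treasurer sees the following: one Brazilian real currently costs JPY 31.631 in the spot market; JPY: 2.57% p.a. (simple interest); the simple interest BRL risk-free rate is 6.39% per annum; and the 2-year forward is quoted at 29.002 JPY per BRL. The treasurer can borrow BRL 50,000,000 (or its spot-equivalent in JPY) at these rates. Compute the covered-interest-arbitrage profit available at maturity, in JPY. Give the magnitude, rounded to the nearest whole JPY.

T = 2 years.
Route A — deposit BRL, sell forward: 50,000,000 × 1.127800 × 29.002 = JPY 1,635,422,780.00.
Route B — convert at spot, deposit JPY: 50,000,000 × 31.631 × 1.051400 = JPY 1,662,841,670.00.
The quoted forward undervalues BRL, so borrow BRL, convert to JPY at spot, deposit the JPY at 2.57%, and buy BRL forward at 29.002 to cover the loan.
Profit = 1,662,841,670.00 − 1,635,422,780.00 = JPY 27,418,890.

JPY 27,418,890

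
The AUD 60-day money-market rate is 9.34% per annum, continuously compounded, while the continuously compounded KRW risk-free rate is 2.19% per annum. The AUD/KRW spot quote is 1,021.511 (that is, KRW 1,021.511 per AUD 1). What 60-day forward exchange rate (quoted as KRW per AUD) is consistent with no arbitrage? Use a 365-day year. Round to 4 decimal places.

T = 60/365 years.
KRW accumulates by e^(0.0219×60/365) = 1.0036064878.
AUD accumulates by e^(0.0934×60/365) = 1.015471894.
So F = 1021.511 × 1.0036064878 / 1.015471894 = 1009.575029 (KRW/AUD).

1009.5750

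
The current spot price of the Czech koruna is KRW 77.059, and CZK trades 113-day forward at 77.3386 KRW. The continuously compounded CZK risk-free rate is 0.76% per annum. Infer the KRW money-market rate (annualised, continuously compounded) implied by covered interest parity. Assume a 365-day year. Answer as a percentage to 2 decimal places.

T = 113/365 years.
CIP gives F = S · g_KRW/g_CZK, so g_KRW/g_CZK = 77.3386/77.059 = 1.0036284.
The CZK side grows by e^(0.0076×113/365) = 1.0023556.
That pins the KRW growth at 1.0059925.
r = ln(1.0059925)/(113/365) = 0.019299 → 1.93%.

1.93%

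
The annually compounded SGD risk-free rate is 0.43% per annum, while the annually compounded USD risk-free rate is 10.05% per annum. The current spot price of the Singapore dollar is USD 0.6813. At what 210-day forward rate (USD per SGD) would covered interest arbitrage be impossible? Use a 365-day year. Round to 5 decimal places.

T = 210/365 years.
USD growth factor: (1 + 0.1005)^(210/365) = 1.0566436.
SGD accumulates by (1 + 0.0043)^(210/365) = 1.0024717.
Forward (USD per SGD) = 0.6813 × 1.0566436 / 1.0024717 = 0.7181163.

0.71812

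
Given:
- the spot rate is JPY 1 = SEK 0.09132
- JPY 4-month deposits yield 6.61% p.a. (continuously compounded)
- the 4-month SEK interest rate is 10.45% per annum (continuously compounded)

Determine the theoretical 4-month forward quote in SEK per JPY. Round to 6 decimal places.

T = 4/12 years.
SEK growth factor: e^(0.1045×4/12) = 1.0354471.
JPY accumulates by e^(0.0661×4/12) = 1.0222779.
Forward (SEK per JPY) = 0.09132 × 1.0354471 / 1.0222779 = 0.09249640.

0.092496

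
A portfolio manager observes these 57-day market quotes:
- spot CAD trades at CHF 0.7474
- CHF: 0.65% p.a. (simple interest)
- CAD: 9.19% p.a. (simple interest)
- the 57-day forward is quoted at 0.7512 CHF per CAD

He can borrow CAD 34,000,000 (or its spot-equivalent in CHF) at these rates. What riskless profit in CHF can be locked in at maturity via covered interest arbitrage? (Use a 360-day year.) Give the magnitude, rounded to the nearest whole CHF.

T = 57/360 years.
Route A — deposit CAD, sell forward: 34,000,000 × 1.0145508333 × 0.7512 = CHF 25,912,439.92.
Route B — convert at spot, deposit CHF: 34,000,000 × 0.7474 × 1.0010291667 = CHF 25,437,752.77.
The quoted forward overvalues CAD, so borrow CHF, buy CAD at spot, deposit the CAD at 9.19%, and sell the proceeds forward at 0.7512.
Arbitrage profit = |25,912,439.92 − 25,437,752.77| = CHF 474,687.

CHF 474,687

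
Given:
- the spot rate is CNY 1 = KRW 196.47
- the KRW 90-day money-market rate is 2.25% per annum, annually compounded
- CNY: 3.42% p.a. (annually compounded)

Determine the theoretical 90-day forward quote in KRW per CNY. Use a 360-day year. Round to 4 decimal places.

195.9120

T = 90/360 years.
KRW growth factor: (1 + 0.0225)^(90/360) = 1.005578153.
CNY growth factor: (1 + 0.0342)^(90/360) = 1.008442484.
So F = 196.47 × 1.005578153 / 1.008442484 = 195.911956 (KRW/CNY).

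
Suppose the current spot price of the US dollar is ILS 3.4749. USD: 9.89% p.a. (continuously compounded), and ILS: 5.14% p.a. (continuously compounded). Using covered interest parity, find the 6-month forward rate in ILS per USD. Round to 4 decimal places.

T = 6/12 years.
Growth of 1 ILS over T: e^(0.0514×6/12) = 1.0260331.
USD growth factor: e^(0.0989×6/12) = 1.0506931.
CIP: F = S · (grow ILS)/(grow USD) = 3.4749 × 1.0260331/1.0506931 = 3.393343 ILS per USD.

3.3933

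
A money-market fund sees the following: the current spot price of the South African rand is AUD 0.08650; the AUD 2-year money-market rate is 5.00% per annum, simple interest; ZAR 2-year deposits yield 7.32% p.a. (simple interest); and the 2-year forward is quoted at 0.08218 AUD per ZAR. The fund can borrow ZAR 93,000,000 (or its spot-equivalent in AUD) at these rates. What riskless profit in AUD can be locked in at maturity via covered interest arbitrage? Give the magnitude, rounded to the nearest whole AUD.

T = 2 years.
Keep in ZAR, deliver into the forward: 93,000,000·1.146400·0.08218 = AUD 8,761,637.14.
Swap to AUD now, deposit: 93,000,000·0.08650·1.100000 = AUD 8,848,950.00.
The quoted forward undervalues ZAR, so borrow ZAR, convert to AUD at spot, deposit the AUD at 5.00%, and buy ZAR forward at 0.08218 to cover the loan.
Profit = 8,848,950.00 − 8,761,637.14 = AUD 87,313.

AUD 87,313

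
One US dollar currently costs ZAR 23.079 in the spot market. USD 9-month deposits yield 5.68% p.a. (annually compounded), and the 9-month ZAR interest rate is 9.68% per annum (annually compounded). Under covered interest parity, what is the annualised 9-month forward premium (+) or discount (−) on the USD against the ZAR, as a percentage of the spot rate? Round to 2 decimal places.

T = 9/12 years.
No-arbitrage forward: 23.079 × 1.0717552 / 1.0423045 = 23.731106 ZAR/USD.
(F − S)/S ÷ T = (23.731106 − 23.079)/23.079/(9/12) = 0.037674 → 3.77%.

+3.77%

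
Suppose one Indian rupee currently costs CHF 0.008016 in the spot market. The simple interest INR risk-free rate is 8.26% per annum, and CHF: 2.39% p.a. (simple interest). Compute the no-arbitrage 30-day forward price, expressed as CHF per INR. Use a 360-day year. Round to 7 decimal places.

T = 30/360 years.
Growth of 1 CHF over T: 1 + 0.0239×30/360 = 1.0019917.
Growth of 1 INR over T: 1 + 0.0826×30/360 = 1.0068833.
CIP: F = S · (grow CHF)/(grow INR) = 0.008016 × 1.0019917/1.0068833 = 0.007977057 CHF per INR.

0.0079771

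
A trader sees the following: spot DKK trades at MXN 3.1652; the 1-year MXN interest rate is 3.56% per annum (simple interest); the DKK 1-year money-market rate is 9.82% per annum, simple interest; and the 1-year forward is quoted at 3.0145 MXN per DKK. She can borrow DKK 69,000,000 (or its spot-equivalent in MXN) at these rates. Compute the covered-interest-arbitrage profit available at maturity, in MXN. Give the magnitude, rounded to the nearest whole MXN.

MXN 2,252,352

T = 1 year.
Invest the DKK and cover forward: 69,000,000 × 1.098200 × 3.0145 = MXN 228,426,149.10.
Convert at spot and invest in MXN: 69,000,000 × 3.1652 × 1.035600 = MXN 226,173,797.28.
The quoted forward overvalues DKK, so borrow MXN, buy DKK at spot, deposit the DKK at 9.82%, and sell the proceeds forward at 3.0145.
Profit = 228,426,149.10 − 226,173,797.28 = MXN 2,252,352.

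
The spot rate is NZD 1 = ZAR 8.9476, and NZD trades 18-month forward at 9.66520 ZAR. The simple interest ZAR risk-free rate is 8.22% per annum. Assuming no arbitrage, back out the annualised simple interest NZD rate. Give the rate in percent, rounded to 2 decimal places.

T = 18/12 years.
CIP gives F = S · g_ZAR/g_NZD, so g_ZAR/g_NZD = 9.6652/8.9476 = 1.0802003.
ZAR growth factor: 1 + 0.0822×18/12 = 1.123300.
That pins the NZD growth at 1.0398997.
(1.0398997 − 1)/T = 0.026600, i.e. 2.66%.

2.66%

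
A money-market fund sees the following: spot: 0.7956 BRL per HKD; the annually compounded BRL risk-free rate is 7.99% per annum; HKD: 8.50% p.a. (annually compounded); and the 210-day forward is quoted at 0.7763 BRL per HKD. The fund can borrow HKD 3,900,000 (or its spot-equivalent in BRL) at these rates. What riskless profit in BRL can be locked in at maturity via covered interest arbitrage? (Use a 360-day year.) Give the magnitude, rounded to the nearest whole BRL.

BRL 70,007

T = 210/360 years.
Route A — deposit HKD, sell forward: 3,900,000 × 1.048738828 × 0.7763 = BRL 3,175,130.21.
Route B — convert at spot, deposit BRL: 3,900,000 × 0.7956 × 1.045860431 = BRL 3,245,137.58.
The quoted forward undervalues HKD, so borrow HKD, convert to BRL at spot, deposit the BRL at 7.99%, and buy HKD forward at 0.7763 to cover the loan.
Profit = 3,245,137.58 − 3,175,130.21 = BRL 70,007.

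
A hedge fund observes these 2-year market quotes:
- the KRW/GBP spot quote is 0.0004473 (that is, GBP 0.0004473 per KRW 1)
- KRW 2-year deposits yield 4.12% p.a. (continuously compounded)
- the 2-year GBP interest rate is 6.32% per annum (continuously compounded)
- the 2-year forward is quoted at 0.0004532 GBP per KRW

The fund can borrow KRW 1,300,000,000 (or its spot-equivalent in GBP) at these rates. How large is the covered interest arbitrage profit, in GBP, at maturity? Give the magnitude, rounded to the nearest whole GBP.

T = 2 years.
Invest the KRW and cover forward: 1,300,000,000 × 1.08589008 × 0.0004532 = GBP 639,763.00.
Convert at spot and invest in GBP: 1,300,000,000 × 0.0004473 × 1.13473597 = GBP 659,837.62.
The quoted forward undervalues KRW, so borrow KRW, convert to GBP at spot, deposit the GBP at 6.32%, and buy KRW forward at 0.0004532 to cover the loan.
Arbitrage profit = |639,763.00 − 659,837.62| = GBP 20,075.

GBP 20,075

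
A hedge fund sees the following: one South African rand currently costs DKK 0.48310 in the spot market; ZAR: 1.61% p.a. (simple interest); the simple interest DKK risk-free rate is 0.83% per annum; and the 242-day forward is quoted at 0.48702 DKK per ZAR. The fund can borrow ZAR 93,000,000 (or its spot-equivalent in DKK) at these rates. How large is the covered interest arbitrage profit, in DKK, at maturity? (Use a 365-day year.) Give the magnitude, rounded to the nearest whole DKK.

DKK 600,799

T = 242/365 years.
Keep in ZAR, deliver into the forward: 93,000,000·1.0106745205·0.48702 = DKK 45,776,339.56.
Swap to DKK now, deposit: 93,000,000·0.48310·1.0055030137 = DKK 45,175,541.05.
The quoted forward overvalues ZAR, so borrow DKK, buy ZAR at spot, deposit the ZAR at 1.61%, and sell the proceeds forward at 0.48702.
The gap between the two covered legs is DKK 600,799.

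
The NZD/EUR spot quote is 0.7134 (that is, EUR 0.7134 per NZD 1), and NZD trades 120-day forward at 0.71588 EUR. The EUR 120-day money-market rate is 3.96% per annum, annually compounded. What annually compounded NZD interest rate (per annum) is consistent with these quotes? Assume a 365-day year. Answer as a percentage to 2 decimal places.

2.87%

T = 120/365 years.
F/S = 0.71588/0.7134 = 1.0034763 = (growth of EUR) / (growth of NZD).
The EUR side grows by (1 + 0.0396)^(120/365) = 1.0128499.
That pins the NZD growth at 1.0093411.
r = 1.0093411^(365/120) − 1 = 0.028684 → 2.87%.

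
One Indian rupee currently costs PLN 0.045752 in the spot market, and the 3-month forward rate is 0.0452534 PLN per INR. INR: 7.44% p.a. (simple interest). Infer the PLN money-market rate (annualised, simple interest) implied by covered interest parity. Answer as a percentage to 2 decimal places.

T = 3/12 years.
By CIP, F/S equals the PLN-to-INR growth ratio: 0.0452534/0.045752 = 0.9891021.
INR growth factor: 1 + 0.0744×3/12 = 1.018600.
That pins the PLN growth at 1.0074994.
(1.0074994 − 1)/T = 0.029998, i.e. 3.00%.

3.00%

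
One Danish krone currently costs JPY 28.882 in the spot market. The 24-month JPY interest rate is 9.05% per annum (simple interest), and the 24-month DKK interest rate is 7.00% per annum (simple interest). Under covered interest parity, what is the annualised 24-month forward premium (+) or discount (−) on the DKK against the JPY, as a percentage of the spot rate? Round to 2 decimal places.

T = 2 years.
No-arbitrage forward: 28.882 × 1.181000 / 1.140000 = 29.920739 JPY/DKK.
Annualised premium = (F − S)/S × (1/T) = (29.920739 − 28.882)/28.882 ÷ 2 = 1.80%.

+1.80%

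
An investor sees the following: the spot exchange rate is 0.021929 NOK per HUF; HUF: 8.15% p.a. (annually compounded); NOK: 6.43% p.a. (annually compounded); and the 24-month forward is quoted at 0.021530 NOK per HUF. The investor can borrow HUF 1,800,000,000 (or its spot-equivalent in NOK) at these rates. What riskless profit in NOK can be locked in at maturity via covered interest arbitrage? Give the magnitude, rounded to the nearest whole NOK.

T = 2 years.
Invest the HUF and cover forward: 1,800,000,000 × 1.16964225 × 0.021530 = NOK 45,328,315.76.
Convert at spot and invest in NOK: 1,800,000,000 × 0.021929 × 1.13273449 = NOK 44,711,522.34.
The quoted forward overvalues HUF, so borrow NOK, buy HUF at spot, deposit the HUF at 8.15%, and sell the proceeds forward at 0.021530.
Arbitrage profit = |45,328,315.76 − 44,711,522.34| = NOK 616,793.

NOK 616,793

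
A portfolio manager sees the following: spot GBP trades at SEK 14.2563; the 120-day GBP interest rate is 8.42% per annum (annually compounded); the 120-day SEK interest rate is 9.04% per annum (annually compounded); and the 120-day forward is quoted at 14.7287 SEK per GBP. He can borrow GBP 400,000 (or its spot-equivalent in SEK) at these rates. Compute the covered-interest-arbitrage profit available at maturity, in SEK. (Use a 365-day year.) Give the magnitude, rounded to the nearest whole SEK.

T = 120/365 years.
Keep in GBP, deliver into the forward: 400,000·1.026934673·14.7287 = SEK 6,050,165.09.
Swap to SEK now, deposit: 400,000·14.2563·1.028861673 = SEK 5,867,104.27.
The quoted forward overvalues GBP, so borrow SEK, buy GBP at spot, deposit the GBP at 8.42%, and sell the proceeds forward at 14.7287.
The gap between the two covered legs is SEK 183,061.

SEK 183,061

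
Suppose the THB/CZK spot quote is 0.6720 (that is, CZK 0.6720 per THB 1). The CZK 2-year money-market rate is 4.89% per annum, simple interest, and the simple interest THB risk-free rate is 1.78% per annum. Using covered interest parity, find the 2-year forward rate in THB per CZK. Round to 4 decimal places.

T = 2 years.
CZK accumulates by 1 + 0.0489×2 = 1.097800.
Growth of 1 THB over T: 1 + 0.0178×2 = 1.035600.
Forward (CZK per THB) = 0.672 × 1.097800 / 1.035600 = 0.7123615.
Quoted the other way: 1/0.7123615 = 1.4038 THB per CZK.

1.4038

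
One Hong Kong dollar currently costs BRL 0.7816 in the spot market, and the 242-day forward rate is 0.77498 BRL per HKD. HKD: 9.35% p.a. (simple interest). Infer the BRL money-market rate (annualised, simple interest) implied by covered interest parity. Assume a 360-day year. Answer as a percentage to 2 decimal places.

8.01%

T = 242/360 years.
CIP gives F = S · g_BRL/g_HKD, so g_BRL/g_HKD = 0.77498/0.7816 = 0.9915302.
HKD growth factor: 1 + 0.0935×242/360 = 1.0628528.
That pins the BRL growth at 1.0538506.
(1.0538506 − 1)/T = 0.080108, i.e. 8.01%.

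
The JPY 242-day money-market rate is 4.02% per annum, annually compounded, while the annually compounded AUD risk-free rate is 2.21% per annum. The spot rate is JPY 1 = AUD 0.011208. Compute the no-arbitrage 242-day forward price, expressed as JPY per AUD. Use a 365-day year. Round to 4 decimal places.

T = 242/365 years.
AUD accumulates by (1 + 0.0221)^(242/365) = 1.01459857.
JPY growth factor: (1 + 0.0402)^(242/365) = 1.02647578.
CIP: F = S · (grow AUD)/(grow JPY) = 0.011208 × 1.01459857/1.02647578 = 0.011078314 AUD per JPY.
Invert for JPY per AUD: 1 / 0.011078314 = 90.2664.

90.2664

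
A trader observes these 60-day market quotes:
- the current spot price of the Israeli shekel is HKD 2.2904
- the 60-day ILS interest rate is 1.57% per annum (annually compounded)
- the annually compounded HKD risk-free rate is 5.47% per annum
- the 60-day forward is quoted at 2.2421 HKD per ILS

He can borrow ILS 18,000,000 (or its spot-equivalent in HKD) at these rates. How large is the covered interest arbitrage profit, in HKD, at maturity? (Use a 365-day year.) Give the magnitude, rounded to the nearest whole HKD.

T = 60/365 years.
Invest the ILS and cover forward: 18,000,000 × 1.0025640536 × 2.2421 = HKD 40,461,279.56.
Convert at spot and invest in HKD: 18,000,000 × 2.2904 × 1.0087929036 = HKD 41,589,706.80.
The quoted forward undervalues ILS, so borrow ILS, convert to HKD at spot, deposit the HKD at 5.47%, and buy ILS forward at 2.2421 to cover the loan.
Arbitrage profit = |40,461,279.56 − 41,589,706.80| = HKD 1,128,427.

HKD 1,128,427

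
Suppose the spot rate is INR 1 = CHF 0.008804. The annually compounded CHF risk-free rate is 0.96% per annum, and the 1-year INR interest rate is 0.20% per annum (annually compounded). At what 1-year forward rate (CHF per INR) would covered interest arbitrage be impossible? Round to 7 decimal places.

0.0088708

T = 1 year.
CHF growth factor: (1 + 0.0096)^1 = 1.009600.
INR growth factor: (1 + 0.0020)^1 = 1.002000.
Forward (CHF per INR) = 0.008804 × 1.009600 / 1.002000 = 0.008870777.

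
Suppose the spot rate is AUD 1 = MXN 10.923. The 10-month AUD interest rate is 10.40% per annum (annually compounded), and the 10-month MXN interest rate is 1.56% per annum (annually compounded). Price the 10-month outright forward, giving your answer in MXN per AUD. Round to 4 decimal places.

10.1891

T = 10/12 years.
Growth of 1 MXN over T: (1 + 0.0156)^(10/12) = 1.0129832.
AUD growth factor: (1 + 0.1040)^(10/12) = 1.08594433.
Forward (MXN per AUD) = 10.923 × 1.0129832 / 1.08594433 = 10.189119.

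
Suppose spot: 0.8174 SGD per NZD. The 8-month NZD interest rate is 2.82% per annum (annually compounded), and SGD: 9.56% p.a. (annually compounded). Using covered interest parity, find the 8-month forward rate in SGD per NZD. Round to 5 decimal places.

T = 8/12 years.
SGD accumulates by (1 + 0.0956)^(8/12) = 1.0627587.
Growth of 1 NZD over T: (1 + 0.0282)^(8/12) = 1.0187127.
CIP: F = S · (grow SGD)/(grow NZD) = 0.8174 × 1.0627587/1.0187127 = 0.8527419 SGD per NZD.

0.85274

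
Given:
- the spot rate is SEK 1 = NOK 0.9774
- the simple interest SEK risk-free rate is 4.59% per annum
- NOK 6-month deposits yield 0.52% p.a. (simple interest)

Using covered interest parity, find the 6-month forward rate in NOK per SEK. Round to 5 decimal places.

0.95796

T = 6/12 years.
Growth of 1 NOK over T: 1 + 0.0052×6/12 = 1.002600.
SEK growth factor: 1 + 0.0459×6/12 = 1.022950.
So F = 0.9774 × 1.002600 / 1.022950 = 0.9579561 (NOK/SEK).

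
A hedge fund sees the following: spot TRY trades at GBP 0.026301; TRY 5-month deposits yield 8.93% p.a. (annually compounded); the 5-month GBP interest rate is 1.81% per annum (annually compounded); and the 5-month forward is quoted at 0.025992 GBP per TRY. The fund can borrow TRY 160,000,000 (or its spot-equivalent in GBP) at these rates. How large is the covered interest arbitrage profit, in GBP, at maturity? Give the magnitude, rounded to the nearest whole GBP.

T = 5/12 years.
Invest the TRY and cover forward: 160,000,000 × 1.03628241 × 0.025992 = GBP 4,309,608.38.
Convert at spot and invest in GBP: 160,000,000 × 0.026301 × 1.007502229 = GBP 4,239,730.58.
The quoted forward overvalues TRY, so borrow GBP, buy TRY at spot, deposit the TRY at 8.93%, and sell the proceeds forward at 0.025992.
The gap between the two covered legs is GBP 69,878.

GBP 69,878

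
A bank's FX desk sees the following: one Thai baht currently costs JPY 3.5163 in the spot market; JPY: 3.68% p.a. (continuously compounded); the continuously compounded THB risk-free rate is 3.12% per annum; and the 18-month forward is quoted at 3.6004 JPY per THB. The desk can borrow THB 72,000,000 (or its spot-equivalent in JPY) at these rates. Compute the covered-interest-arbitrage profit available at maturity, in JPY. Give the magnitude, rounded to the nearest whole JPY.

JPY 4,107,381

T = 18/12 years.
Keep in THB, deliver into the forward: 72,000,000·1.04791240564·3.6004 = JPY 271,649,075.42.
Swap to JPY now, deposit: 72,000,000·3.5163·1.05675194393 = JPY 267,541,693.95.
The quoted forward overvalues THB, so borrow JPY, buy THB at spot, deposit the THB at 3.12%, and sell the proceeds forward at 3.6004.
Arbitrage profit = |271,649,075.42 − 267,541,693.95| = JPY 4,107,381.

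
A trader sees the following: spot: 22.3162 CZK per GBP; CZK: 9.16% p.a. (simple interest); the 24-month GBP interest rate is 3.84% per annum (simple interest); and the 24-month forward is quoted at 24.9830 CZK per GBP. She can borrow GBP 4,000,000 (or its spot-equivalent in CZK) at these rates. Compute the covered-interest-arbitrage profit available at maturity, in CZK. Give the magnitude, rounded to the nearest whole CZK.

CZK 1,988,666

T = 2 years.
Keep in GBP, deliver into the forward: 4,000,000·1.076800·24.9830 = CZK 107,606,777.60.
Swap to CZK now, deposit: 4,000,000·22.3162·1.183200 = CZK 105,618,111.36.
The quoted forward overvalues GBP, so borrow CZK, buy GBP at spot, deposit the GBP at 3.84%, and sell the proceeds forward at 24.9830.
Profit = 107,606,777.60 − 105,618,111.36 = CZK 1,988,666.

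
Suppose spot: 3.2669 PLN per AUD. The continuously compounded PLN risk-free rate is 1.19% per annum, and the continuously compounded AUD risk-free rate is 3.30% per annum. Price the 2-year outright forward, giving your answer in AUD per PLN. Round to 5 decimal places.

T = 2 years.
Growth of 1 PLN over T: e^(0.0119×2) = 1.0240855.
Growth of 1 AUD over T: e^(0.0330×2) = 1.0682267.
So F = 3.2669 × 1.0240855 / 1.0682267 = 3.131905 (PLN/AUD).
Quoted the other way: 1/3.131905 = 0.31929 AUD per PLN.

0.31929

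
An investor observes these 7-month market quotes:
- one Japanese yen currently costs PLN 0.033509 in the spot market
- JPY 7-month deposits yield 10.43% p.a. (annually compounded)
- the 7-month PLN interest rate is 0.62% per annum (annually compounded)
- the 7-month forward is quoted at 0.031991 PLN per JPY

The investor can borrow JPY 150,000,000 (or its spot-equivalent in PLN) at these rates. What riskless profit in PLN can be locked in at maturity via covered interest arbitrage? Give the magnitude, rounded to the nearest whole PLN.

PLN 40,053

T = 7/12 years.
Keep in JPY, deliver into the forward: 150,000,000·1.059580911·0.031991 = PLN 5,084,557.94.
Swap to PLN now, deposit: 150,000,000·0.033509·1.003612009 = PLN 5,044,505.22.
The quoted forward overvalues JPY, so borrow PLN, buy JPY at spot, deposit the JPY at 10.43%, and sell the proceeds forward at 0.031991.
Profit = 5,084,557.94 − 5,044,505.22 = PLN 40,053.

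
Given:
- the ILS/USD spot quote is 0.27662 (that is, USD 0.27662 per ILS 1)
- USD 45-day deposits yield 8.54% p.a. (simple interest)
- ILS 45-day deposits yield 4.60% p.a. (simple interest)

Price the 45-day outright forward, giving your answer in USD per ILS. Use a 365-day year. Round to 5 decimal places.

T = 45/365 years.
Growth of 1 USD over T: 1 + 0.0854×45/365 = 1.0105288.
ILS growth factor: 1 + 0.0460×45/365 = 1.0056712.
So F = 0.27662 × 1.0105288 / 1.0056712 = 0.2779561 (USD/ILS).

0.27796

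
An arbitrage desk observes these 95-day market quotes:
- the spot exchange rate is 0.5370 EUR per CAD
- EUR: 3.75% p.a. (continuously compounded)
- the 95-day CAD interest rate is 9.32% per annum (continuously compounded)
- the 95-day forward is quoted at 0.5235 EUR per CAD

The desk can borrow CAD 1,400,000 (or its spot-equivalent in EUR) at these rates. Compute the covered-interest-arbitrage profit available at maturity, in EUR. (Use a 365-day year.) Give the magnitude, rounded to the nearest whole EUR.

T = 95/365 years.
Route A — deposit CAD, sell forward: 1,400,000 × 1.02455414 × 0.5235 = EUR 750,895.73.
Route B — convert at spot, deposit EUR: 1,400,000 × 0.5370 × 1.00980806 = EUR 759,173.70.
The quoted forward undervalues CAD, so borrow CAD, convert to EUR at spot, deposit the EUR at 3.75%, and buy CAD forward at 0.5235 to cover the loan.
Profit = 759,173.70 − 750,895.73 = EUR 8,278.

EUR 8,278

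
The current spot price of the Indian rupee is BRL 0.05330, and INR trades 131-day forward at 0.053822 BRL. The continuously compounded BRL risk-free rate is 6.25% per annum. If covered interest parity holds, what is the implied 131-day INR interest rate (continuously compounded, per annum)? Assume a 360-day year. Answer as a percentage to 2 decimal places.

3.57%

T = 131/360 years.
By CIP, F/S equals the BRL-to-INR growth ratio: 0.053822/0.0533 = 1.0097936.
The BRL side grows by e^(0.0625×131/360) = 1.0230037.
That pins the INR growth at 1.013082.
r = ln(1.013082)/(131/360) = 0.035717 → 3.57%.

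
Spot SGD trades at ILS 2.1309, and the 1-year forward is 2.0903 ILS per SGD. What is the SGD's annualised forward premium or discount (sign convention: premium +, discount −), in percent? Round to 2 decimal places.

T = 1 year.
(F − S)/S = (2.0903 − 2.1309)/2.1309 = -0.0190530.
Annualise by dividing by T: -0.0190530 / 1 = -0.019053 → -1.91%.

-1.91%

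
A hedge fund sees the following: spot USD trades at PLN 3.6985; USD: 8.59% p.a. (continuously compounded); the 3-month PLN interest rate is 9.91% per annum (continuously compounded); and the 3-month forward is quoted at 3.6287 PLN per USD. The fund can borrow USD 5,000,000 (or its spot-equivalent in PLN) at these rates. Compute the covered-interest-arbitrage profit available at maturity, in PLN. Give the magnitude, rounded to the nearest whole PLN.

PLN 419,029

T = 3/12 years.
Route A — deposit USD, sell forward: 5,000,000 × 1.0217072473 × 3.6287 = PLN 18,537,345.44.
Route B — convert at spot, deposit PLN: 5,000,000 × 3.6985 × 1.0250844506 = PLN 18,956,374.20.
The quoted forward undervalues USD, so borrow USD, convert to PLN at spot, deposit the PLN at 9.91%, and buy USD forward at 3.6287 to cover the loan.
Arbitrage profit = |18,537,345.44 − 18,956,374.20| = PLN 419,029.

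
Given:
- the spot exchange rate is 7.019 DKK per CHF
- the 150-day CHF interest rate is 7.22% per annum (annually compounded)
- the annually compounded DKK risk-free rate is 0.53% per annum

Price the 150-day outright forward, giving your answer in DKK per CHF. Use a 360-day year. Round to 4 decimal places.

6.8331

T = 150/360 years.
Growth of 1 DKK over T: (1 + 0.0053)^(150/360) = 1.0022049.
CHF accumulates by (1 + 0.0722)^(150/360) = 1.0294729.
CIP: F = S · (grow DKK)/(grow CHF) = 7.019 × 1.0022049/1.0294729 = 6.833085 DKK per CHF.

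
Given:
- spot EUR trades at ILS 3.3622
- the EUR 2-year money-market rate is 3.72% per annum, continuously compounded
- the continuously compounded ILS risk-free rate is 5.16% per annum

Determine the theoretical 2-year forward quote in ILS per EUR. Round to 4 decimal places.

T = 2 years.
Growth of 1 ILS over T: e^(0.0516×2) = 1.1087131.
EUR growth factor: e^(0.0372×2) = 1.0772376.
CIP: F = S · (grow ILS)/(grow EUR) = 3.3622 × 1.1087131/1.0772376 = 3.460439 ILS per EUR.

3.4604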